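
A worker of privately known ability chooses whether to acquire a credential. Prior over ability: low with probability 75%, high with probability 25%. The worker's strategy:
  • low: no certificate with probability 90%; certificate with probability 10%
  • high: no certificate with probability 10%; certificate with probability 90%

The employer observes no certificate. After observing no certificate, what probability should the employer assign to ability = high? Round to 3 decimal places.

Apply Bayes' rule using the sender's strategy as the likelihood.
P(no certificate) = 0.75·0.9 + 0.25·0.1 = 0.7
P(high | no certificate) = (0.25·0.1) / 0.7 = 0.025 / 0.7 = 0.0357143

0.036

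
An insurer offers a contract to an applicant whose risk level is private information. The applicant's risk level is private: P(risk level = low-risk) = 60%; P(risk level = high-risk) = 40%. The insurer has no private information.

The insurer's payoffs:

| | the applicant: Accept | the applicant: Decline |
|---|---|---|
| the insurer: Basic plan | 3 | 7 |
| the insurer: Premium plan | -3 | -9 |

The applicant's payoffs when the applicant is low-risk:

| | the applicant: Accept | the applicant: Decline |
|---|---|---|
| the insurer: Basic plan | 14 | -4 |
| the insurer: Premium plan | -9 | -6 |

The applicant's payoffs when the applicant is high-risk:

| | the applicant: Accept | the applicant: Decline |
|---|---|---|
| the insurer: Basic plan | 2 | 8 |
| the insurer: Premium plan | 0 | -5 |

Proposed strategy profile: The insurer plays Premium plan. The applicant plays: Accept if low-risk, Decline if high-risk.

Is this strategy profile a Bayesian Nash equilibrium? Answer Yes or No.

No

A profile is a BNE iff every type of every player is best-responding given beliefs about the other side.
The insurer plays Premium plan: E[Premium plan] = 0.6·(-3) + 0.4·(-9) = -5.4; E[Basic plan] = 4.6. Not best-responding. ✗
The applicant (risk level low-risk), facing Premium plan: Accept gives -9, Decline gives -6. Proposed Accept is not best — profitable deviation exists. ✗
The applicant (risk level high-risk), facing Premium plan: Accept gives 0, Decline gives -5. Proposed Decline is not best — profitable deviation exists. ✗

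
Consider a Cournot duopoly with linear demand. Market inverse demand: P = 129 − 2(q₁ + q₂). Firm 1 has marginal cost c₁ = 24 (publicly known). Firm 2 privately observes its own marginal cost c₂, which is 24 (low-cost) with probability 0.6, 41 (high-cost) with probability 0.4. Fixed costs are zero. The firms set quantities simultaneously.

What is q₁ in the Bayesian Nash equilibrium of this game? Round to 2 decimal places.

Type-c best response for Firm 2: q₂(c) = (129 − c)/4 − q₁/2.
Firm 1 maximizes expected profit; its first-order condition is 129 − 4q₁ − 2E[q₂] − 24 = 0.
Substituting E[q₂] and solving: E[c₂] = 30.8, so q₁ = (129 − 2·24 + 30.8)/6 = 18.6333.

18.63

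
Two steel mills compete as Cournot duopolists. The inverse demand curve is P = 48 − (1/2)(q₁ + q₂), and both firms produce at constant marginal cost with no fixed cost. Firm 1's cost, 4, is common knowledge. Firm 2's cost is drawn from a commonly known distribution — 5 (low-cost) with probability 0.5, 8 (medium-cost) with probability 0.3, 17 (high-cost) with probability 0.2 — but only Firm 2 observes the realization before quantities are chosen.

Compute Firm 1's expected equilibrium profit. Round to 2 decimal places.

518.42

Each type of Firm 2 best-responds to q₁; Firm 1 best-responds to the expected q₂ over Firm 2's types.
Firm 2 with cost c maximizes (48 − (1/2)(q₁+q₂) − c)·q₂, giving q₂(c) = (48 − c − (1/2)q₁).
E[c₂] = 0.5·5 + 0.3·8 + 0.2·17 = 8.3
Firm 1's FOC against E[q₂] yields q₁ = (48 − 2·4 + E[c₂])/(3/2) = (48 − 8 + 8.3)/(3/2) = 32.2.
E[P] = 48 − (1/2)·(q₁ + E[q₂]) = 20.1; Firm 1's expected profit = (E[P] − 4)·q₁ = (20.1 − 4)·32.2 = 518.42.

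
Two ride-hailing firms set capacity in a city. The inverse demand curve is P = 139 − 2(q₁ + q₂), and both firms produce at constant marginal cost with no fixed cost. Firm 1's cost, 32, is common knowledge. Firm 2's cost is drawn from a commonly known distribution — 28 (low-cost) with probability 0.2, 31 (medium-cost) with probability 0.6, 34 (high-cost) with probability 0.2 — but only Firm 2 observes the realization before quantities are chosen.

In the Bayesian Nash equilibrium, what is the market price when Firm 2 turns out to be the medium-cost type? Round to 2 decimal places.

67.33

Type-c best response for Firm 2: q₂(c) = (139 − c)/4 − q₁/2.
Firm 1 maximizes expected profit; its first-order condition is 139 − 4q₁ − 2E[q₂] − 32 = 0.
Substituting E[q₂] and solving: E[c₂] = 31, so q₁ = (139 − 2·32 + 31)/6 = 17.6667.
q₂(medium-cost) = 18.1667, so P = 139 − 2·(17.6667 + 18.1667) = 67.3333.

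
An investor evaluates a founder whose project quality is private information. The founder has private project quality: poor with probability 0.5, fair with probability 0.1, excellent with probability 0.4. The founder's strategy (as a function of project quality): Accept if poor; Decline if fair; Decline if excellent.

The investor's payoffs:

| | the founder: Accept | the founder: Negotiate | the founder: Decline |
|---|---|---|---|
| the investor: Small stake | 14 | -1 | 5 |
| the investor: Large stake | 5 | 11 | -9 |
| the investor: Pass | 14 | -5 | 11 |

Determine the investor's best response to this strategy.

E[Small stake] = 0.5·(14) + 0.1·(5) + 0.4·(5) = 9.5
E[Large stake] = 0.5·(5) + 0.1·(-9) + 0.4·(-9) = -2
E[Pass] = 0.5·(14) + 0.1·(11) + 0.4·(11) = 12.5
Best response: Pass (12.5 is the largest).

Pass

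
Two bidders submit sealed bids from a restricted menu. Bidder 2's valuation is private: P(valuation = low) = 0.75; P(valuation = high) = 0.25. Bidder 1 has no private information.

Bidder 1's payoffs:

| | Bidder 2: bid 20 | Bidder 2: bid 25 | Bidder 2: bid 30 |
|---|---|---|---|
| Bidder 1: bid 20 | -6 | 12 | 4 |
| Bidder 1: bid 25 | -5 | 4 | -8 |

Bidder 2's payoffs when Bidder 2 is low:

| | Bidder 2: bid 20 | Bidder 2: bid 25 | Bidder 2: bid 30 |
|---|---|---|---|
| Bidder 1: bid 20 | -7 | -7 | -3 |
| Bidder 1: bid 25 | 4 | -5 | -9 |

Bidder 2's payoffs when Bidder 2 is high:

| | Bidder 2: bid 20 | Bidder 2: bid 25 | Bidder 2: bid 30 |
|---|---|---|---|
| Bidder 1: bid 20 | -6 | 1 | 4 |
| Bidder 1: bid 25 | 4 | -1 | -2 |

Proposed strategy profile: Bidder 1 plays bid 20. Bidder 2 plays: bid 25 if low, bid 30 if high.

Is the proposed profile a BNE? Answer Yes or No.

No

A profile is a BNE iff every type of every player is best-responding given beliefs about the other side.
Bidder 1 plays bid 20: E[bid 20] = 0.75·(12) + 0.25·(4) = 10; E[bid 25] = 1. Best-responding. ✓
Bidder 2 (valuation low), facing bid 20: bid 20 gives -7, bid 25 gives -7, bid 30 gives -3. Proposed bid 25 is not best — profitable deviation exists. ✗
Bidder 2 (valuation high), facing bid 20: bid 20 gives -6, bid 25 gives 1, bid 30 gives 4. Proposed bid 30 is best. ✓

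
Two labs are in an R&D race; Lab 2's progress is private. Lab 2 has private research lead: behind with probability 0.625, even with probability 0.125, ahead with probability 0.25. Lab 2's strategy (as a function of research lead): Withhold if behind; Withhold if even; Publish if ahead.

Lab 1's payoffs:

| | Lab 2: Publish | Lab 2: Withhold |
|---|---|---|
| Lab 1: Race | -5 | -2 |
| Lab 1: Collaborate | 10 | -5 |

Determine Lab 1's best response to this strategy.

Compute Lab 1's expected payoff for each action, taking the expectation over Lab 2's type.
E[Race] = 0.625·(-2) + 0.125·(-2) + 0.25·(-5) = -2.75
E[Collaborate] = 0.625·(-5) + 0.125·(-5) + 0.25·(10) = -1.25
Best response: Collaborate (-1.25 is the largest).

Collaborate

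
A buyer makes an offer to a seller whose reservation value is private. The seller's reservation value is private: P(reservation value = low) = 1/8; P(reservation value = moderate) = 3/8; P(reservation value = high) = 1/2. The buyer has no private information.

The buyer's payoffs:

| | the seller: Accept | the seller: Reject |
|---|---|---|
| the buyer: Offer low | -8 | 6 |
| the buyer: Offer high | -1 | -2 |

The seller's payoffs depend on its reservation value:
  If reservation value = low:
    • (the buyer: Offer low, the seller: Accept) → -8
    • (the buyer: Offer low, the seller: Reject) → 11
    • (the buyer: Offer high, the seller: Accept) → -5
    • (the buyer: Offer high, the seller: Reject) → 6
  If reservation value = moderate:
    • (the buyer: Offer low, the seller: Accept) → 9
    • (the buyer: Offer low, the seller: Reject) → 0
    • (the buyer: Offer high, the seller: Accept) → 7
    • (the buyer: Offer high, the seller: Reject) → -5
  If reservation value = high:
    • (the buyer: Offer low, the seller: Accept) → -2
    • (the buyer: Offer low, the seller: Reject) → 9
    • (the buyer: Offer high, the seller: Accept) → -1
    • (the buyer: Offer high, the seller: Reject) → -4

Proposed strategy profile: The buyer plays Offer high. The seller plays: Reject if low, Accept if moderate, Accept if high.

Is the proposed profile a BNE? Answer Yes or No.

Yes

A profile is a BNE iff every type of every player is best-responding given beliefs about the other side.
The buyer plays Offer high: E[Offer high] = 1/8·(-2) + 3/8·(-1) + 1/2·(-1) = -9/8; E[Offer low] = -25/4. Best-responding. ✓
The seller (reservation value low), facing Offer high: Accept gives -5, Reject gives 6. Proposed Reject is best. ✓
The seller (reservation value moderate), facing Offer high: Accept gives 7, Reject gives -5. Proposed Accept is best. ✓
The seller (reservation value high), facing Offer high: Accept gives -1, Reject gives -4. Proposed Accept is best. ✓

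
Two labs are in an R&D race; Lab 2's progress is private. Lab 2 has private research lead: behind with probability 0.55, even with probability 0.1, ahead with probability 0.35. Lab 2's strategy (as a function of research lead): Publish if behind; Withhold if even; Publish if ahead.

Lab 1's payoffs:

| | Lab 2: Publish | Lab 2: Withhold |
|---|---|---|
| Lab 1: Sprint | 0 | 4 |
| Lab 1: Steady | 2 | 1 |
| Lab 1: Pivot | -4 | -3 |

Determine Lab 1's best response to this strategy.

Steady

E[Sprint] = 0.55·(0) + 0.1·(4) + 0.35·(0) = 0.4
E[Steady] = 0.55·(2) + 0.1·(1) + 0.35·(2) = 1.9
E[Pivot] = 0.55·(-4) + 0.1·(-3) + 0.35·(-4) = -3.9
Best response: Steady (1.9 is the largest).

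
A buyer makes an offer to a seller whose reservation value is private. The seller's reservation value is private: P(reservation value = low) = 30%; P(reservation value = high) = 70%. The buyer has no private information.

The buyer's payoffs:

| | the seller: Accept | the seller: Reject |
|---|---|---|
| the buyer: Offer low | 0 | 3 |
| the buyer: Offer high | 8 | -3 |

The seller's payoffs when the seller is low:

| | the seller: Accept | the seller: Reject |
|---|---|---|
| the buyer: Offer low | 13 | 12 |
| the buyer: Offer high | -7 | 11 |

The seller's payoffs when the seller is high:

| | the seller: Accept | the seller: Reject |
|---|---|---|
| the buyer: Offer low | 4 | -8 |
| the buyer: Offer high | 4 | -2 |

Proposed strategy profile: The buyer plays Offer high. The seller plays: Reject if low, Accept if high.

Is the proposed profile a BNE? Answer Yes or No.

A profile is a BNE iff every type of every player is best-responding given beliefs about the other side.
The buyer plays Offer high: E[Offer high] = 0.3·(-3) + 0.7·(8) = 4.7; E[Offer low] = 0.9. Best-responding. ✓
The seller (reservation value low), facing Offer high: Accept gives -7, Reject gives 11. Proposed Reject is best. ✓
The seller (reservation value high), facing Offer high: Accept gives 4, Reject gives -2. Proposed Accept is best. ✓

Yes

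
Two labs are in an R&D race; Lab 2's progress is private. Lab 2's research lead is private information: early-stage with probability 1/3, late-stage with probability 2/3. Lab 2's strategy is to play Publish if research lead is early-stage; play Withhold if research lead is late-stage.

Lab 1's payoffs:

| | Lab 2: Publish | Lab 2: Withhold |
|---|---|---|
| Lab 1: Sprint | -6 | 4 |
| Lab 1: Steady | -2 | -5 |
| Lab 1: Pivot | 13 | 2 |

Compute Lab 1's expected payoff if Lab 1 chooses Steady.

-4

Take the expectation over Lab 2's research lead, weighting each type's action by its prior probability.
E[Steady] = 1/3·(-2) + 2/3·(-5) = (-2/3) + (-10/3) = -4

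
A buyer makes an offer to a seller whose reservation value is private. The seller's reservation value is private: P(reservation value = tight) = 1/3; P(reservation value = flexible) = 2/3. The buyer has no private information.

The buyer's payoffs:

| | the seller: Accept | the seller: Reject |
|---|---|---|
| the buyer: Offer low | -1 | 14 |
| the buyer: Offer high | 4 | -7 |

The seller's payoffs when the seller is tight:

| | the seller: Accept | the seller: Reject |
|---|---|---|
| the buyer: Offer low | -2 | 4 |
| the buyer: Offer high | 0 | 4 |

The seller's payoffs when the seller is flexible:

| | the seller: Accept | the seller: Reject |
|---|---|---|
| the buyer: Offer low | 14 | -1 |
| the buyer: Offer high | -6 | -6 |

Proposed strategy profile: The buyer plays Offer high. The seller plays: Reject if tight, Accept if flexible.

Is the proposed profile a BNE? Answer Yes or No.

The buyer plays Offer high: E[Offer high] = 1/3·(-7) + 2/3·(4) = 1/3; E[Offer low] = 4. Not best-responding. ✗
The seller (reservation value tight), facing Offer high: Accept gives 0, Reject gives 4. Proposed Reject is best. ✓
The seller (reservation value flexible), facing Offer high: Accept gives -6, Reject gives -6. Proposed Accept is best. ✓

No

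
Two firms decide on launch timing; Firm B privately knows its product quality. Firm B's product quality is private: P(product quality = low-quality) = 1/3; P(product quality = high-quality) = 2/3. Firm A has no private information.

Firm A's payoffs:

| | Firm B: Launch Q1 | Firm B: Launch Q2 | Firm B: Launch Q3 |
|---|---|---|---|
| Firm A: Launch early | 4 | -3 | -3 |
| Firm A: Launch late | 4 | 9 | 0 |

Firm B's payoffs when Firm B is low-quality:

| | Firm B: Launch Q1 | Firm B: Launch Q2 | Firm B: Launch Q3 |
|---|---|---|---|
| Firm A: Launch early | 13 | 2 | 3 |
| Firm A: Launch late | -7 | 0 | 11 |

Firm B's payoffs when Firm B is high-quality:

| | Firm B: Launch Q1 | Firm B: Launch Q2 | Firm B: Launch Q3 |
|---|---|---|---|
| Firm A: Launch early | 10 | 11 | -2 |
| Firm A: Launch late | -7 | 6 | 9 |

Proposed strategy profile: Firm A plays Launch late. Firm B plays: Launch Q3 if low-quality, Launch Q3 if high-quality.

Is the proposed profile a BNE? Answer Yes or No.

Firm A plays Launch late: E[Launch late] = 1/3·(0) + 2/3·(0) = 0; E[Launch early] = -3. Best-responding. ✓
Firm B (product quality low-quality), facing Launch late: Launch Q1 gives -7, Launch Q2 gives 0, Launch Q3 gives 11. Proposed Launch Q3 is best. ✓
Firm B (product quality high-quality), facing Launch late: Launch Q1 gives -7, Launch Q2 gives 6, Launch Q3 gives 9. Proposed Launch Q3 is best. ✓

Yes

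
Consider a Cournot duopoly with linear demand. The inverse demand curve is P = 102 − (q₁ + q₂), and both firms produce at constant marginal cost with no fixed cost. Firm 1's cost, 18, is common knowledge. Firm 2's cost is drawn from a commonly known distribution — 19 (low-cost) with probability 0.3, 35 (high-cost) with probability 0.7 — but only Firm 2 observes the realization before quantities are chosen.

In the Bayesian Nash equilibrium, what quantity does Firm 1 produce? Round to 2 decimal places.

Type-c best response for Firm 2: q₂(c) = (102 − c)/2 − q₁/2.
Firm 1 maximizes expected profit; its first-order condition is 102 − 2q₁ − E[q₂] − 18 = 0.
Substituting E[q₂] and solving: E[c₂] = 30.2, so q₁ = (102 − 2·18 + 30.2)/3 = 32.0667.

32.07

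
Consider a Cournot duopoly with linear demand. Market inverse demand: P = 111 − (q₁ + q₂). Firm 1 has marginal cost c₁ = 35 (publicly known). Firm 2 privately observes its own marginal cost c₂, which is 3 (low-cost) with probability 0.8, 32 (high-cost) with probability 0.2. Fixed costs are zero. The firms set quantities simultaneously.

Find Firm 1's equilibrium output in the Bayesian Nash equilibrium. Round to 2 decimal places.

Firm 2 with cost c maximizes (111 − (q₁+q₂) − c)·q₂, giving q₂(c) = (111 − c − q₁)/2.
E[c₂] = 0.8·3 + 0.2·32 = 8.8
Firm 1's FOC against E[q₂] yields q₁ = (111 − 2·35 + E[c₂])/3 = (111 − 70 + 8.8)/3 = 16.6.

16.60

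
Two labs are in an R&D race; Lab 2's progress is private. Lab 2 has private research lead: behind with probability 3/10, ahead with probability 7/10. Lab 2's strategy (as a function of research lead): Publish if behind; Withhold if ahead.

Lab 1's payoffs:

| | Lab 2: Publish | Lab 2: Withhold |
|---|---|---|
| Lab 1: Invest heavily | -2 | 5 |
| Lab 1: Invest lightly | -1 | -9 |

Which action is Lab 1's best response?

Compute Lab 1's expected payoff for each action, taking the expectation over Lab 2's type.
E[Invest heavily] = 3/10·(-2) + 7/10·(5) = 29/10
E[Invest lightly] = 3/10·(-1) + 7/10·(-9) = -33/5
Best response: Invest heavily (29/10 is the largest).

Invest heavily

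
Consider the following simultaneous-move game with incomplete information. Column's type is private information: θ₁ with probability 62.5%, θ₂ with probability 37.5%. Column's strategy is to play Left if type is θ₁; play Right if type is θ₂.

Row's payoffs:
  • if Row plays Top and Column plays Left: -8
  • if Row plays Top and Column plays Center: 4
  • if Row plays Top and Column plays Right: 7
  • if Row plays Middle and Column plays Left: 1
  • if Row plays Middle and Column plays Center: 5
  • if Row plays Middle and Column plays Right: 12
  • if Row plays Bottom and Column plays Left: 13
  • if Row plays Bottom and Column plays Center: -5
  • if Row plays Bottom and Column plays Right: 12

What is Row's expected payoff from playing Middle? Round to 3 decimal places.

E[Middle] = 0.625·1 + 0.375·12 = 0.625 + 4.5 = 5.125

5.125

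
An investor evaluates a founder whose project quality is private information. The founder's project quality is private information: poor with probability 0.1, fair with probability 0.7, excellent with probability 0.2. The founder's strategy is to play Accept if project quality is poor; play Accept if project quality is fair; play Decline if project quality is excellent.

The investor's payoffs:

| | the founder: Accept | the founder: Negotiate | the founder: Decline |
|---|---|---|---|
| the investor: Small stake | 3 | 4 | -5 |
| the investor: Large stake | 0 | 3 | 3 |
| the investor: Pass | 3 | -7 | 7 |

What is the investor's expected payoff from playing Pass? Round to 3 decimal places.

Take the expectation over the founder's project quality, weighting each type's action by its prior probability.
E[Pass] = 0.1·3 + 0.7·3 + 0.2·7 = 0.3 + 2.1 + 1.4 = 3.8

3.800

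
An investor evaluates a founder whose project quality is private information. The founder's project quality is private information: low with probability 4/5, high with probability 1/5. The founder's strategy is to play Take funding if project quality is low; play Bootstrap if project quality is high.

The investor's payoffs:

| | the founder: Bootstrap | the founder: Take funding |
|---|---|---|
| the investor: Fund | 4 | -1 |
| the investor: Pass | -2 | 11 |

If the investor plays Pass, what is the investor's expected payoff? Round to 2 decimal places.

E[Pass] = 4/5·11 + 1/5·(-2) = 44/5 + (-2/5) = 42/5

8.40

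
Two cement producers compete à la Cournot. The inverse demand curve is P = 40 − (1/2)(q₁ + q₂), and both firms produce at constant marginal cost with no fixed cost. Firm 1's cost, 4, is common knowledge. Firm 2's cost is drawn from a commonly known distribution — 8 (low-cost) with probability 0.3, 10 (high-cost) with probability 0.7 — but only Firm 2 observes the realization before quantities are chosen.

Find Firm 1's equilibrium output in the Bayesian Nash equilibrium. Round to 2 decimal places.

Firm 2 with cost c maximizes (40 − (1/2)(q₁+q₂) − c)·q₂, giving q₂(c) = (40 − c − (1/2)q₁).
E[c₂] = 0.3·8 + 0.7·10 = 9.4
Firm 1's FOC against E[q₂] yields q₁ = (40 − 2·4 + E[c₂])/(3/2) = (40 − 8 + 9.4)/(3/2) = 27.6.

27.60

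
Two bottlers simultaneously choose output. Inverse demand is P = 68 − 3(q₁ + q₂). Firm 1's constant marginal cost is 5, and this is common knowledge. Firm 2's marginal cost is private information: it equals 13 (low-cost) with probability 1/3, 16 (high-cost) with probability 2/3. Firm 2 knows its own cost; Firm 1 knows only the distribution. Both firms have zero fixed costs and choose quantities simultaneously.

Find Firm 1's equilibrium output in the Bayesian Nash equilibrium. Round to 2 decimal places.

Firm 2 with cost c maximizes (68 − 3(q₁+q₂) − c)·q₂, giving q₂(c) = (68 − c − 3q₁)/6.
E[c₂] = 1/3·13 + 2/3·16 = 15
Firm 1's FOC against E[q₂] yields q₁ = (68 − 2·5 + E[c₂])/9 = (68 − 10 + 15)/9 = 8.11111.

8.11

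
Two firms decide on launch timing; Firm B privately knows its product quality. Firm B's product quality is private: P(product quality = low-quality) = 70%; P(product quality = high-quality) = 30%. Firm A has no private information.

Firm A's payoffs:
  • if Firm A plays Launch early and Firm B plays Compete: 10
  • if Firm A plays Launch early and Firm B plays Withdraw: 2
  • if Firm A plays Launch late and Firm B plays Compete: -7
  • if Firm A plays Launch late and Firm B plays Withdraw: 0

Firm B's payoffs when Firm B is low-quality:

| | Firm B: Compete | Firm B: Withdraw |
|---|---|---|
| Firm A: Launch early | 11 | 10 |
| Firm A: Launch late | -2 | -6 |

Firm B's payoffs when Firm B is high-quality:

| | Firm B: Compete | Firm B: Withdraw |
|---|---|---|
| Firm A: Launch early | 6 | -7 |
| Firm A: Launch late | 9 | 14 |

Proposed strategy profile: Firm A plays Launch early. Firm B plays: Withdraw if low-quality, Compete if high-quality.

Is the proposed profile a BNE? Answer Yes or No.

No

A profile is a BNE iff every type of every player is best-responding given beliefs about the other side.
Firm A plays Launch early: E[Launch early] = 0.7·(2) + 0.3·(10) = 4.4; E[Launch late] = -2.1. Best-responding. ✓
Firm B (product quality low-quality), facing Launch early: Compete gives 11, Withdraw gives 10. Proposed Withdraw is not best — profitable deviation exists. ✗
Firm B (product quality high-quality), facing Launch early: Compete gives 6, Withdraw gives -7. Proposed Compete is best. ✓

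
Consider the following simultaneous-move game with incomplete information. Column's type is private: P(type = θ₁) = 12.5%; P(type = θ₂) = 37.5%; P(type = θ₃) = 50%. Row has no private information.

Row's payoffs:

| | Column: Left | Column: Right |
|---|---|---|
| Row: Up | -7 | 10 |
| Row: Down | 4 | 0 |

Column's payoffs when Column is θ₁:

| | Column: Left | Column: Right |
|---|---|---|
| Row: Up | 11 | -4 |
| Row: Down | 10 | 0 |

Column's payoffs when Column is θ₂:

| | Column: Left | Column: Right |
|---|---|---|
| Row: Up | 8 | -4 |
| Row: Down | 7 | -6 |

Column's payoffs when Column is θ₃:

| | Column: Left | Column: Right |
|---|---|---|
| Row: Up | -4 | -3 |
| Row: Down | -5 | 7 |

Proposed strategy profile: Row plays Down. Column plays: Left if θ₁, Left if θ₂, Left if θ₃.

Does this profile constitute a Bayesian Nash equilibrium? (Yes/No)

No

A profile is a BNE iff every type of every player is best-responding given beliefs about the other side.
Row plays Down: E[Down] = 0.125·(4) + 0.375·(4) + 0.5·(4) = 4; E[Up] = -7. Best-responding. ✓
Column (type θ₁), facing Down: Left gives 10, Right gives 0. Proposed Left is best. ✓
Column (type θ₂), facing Down: Left gives 7, Right gives -6. Proposed Left is best. ✓
Column (type θ₃), facing Down: Left gives -5, Right gives 7. Proposed Left is not best — profitable deviation exists. ✗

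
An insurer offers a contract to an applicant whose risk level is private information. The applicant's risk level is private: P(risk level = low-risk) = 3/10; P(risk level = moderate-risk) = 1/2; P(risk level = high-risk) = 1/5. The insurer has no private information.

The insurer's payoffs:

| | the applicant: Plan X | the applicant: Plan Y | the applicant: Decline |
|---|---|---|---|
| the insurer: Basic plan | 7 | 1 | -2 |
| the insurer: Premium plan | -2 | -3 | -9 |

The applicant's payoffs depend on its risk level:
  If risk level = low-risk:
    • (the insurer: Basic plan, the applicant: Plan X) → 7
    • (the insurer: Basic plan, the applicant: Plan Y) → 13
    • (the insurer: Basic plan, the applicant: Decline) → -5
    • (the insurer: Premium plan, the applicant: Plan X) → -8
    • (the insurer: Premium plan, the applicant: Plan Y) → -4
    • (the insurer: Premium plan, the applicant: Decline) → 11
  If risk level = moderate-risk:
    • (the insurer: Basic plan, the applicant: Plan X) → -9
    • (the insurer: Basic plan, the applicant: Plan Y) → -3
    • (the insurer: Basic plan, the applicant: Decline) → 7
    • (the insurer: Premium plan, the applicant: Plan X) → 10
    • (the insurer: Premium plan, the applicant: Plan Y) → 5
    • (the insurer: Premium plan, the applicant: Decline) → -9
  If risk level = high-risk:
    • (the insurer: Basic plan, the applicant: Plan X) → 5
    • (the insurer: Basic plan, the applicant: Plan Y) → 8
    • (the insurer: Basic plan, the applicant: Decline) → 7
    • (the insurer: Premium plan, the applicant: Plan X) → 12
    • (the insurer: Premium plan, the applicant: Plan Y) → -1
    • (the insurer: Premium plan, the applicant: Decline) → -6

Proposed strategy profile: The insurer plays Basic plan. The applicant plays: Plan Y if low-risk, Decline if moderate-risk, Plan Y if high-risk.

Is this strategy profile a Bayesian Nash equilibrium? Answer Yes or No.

Yes

A profile is a BNE iff every type of every player is best-responding given beliefs about the other side.
The insurer plays Basic plan: E[Basic plan] = 3/10·(1) + 1/2·(-2) + 1/5·(1) = -1/2; E[Premium plan] = -6. Best-responding. ✓
The applicant (risk level low-risk), facing Basic plan: Plan X gives 7, Plan Y gives 13, Decline gives -5. Proposed Plan Y is best. ✓
The applicant (risk level moderate-risk), facing Basic plan: Plan X gives -9, Plan Y gives -3, Decline gives 7. Proposed Decline is best. ✓
The applicant (risk level high-risk), facing Basic plan: Plan X gives 5, Plan Y gives 8, Decline gives 7. Proposed Plan Y is best. ✓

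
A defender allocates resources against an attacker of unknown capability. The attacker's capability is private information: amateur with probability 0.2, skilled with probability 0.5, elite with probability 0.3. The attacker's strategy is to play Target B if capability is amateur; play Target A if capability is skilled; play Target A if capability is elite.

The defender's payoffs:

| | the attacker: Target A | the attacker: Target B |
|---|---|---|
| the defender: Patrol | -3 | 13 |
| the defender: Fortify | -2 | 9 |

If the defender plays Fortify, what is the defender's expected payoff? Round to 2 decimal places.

Take the expectation over the attacker's capability, weighting each type's action by its prior probability.
E[Fortify] = 0.2·9 + 0.5·(-2) + 0.3·(-2) = 1.8 + (-1) + (-0.6) = 0.2

0.20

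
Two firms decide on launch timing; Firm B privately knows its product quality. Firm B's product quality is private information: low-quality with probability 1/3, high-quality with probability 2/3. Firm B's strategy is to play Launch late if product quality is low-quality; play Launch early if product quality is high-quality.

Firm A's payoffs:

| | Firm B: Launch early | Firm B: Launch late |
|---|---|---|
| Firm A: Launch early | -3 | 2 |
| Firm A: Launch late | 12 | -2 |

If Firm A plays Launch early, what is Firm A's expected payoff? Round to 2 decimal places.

-1.33

E[Launch early] = 1/3·2 + 2/3·(-3) = 2/3 + (-2) = -4/3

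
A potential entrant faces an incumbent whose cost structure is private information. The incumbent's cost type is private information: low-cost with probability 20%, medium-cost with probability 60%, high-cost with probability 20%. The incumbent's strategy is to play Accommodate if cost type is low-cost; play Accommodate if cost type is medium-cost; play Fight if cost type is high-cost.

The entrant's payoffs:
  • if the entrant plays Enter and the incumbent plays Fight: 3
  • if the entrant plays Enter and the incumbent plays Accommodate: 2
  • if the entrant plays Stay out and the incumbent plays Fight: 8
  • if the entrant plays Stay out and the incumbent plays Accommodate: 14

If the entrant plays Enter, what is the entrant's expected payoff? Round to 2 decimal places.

E[Enter] = 0.2·2 + 0.6·2 + 0.2·3 = 0.4 + 1.2 + 0.6 = 2.2

2.20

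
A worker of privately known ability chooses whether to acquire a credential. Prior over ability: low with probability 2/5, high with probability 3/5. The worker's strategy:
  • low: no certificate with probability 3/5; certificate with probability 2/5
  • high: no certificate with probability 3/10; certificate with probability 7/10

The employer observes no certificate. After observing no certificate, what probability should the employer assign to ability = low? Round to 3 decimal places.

P(no certificate) = (2/5)·(3/5) + (3/5)·(3/10) = 21/50
P(low | no certificate) = ((2/5)·(3/5)) / (21/50) = (6/25) / (21/50) = 4/7

0.571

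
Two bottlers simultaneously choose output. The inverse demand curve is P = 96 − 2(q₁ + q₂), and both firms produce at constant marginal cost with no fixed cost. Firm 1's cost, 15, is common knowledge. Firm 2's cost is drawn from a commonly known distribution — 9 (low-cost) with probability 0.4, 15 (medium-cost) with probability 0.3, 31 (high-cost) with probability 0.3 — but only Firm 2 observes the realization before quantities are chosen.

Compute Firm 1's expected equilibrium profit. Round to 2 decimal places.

Firm 2 with cost c maximizes (96 − 2(q₁+q₂) − c)·q₂, giving q₂(c) = (96 − c − 2q₁)/4.
E[c₂] = 0.4·9 + 0.3·15 + 0.3·31 = 17.4
Firm 1's FOC against E[q₂] yields q₁ = (96 − 2·15 + E[c₂])/6 = (96 − 30 + 17.4)/6 = 13.9.
E[P] = 96 − 2·(q₁ + E[q₂]) = 42.8; Firm 1's expected profit = (E[P] − 15)·q₁ = (42.8 − 15)·13.9 = 386.42.

386.42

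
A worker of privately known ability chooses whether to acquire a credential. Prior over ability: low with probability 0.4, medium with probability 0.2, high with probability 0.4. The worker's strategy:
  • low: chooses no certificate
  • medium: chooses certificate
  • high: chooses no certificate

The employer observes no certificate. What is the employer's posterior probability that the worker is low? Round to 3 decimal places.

0.500

P(no certificate) = 0.4·1 + 0.2·0 + 0.4·1 = 0.8
P(low | no certificate) = (0.4·1) / 0.8 = 0.4 / 0.8 = 0.5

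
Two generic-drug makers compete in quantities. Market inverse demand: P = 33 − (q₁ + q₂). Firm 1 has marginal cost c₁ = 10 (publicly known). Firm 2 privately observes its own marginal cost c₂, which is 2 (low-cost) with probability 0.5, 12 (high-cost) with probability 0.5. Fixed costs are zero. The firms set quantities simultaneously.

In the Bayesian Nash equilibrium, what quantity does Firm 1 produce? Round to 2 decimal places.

Firm 2 with cost c maximizes (33 − (q₁+q₂) − c)·q₂, giving q₂(c) = (33 − c − q₁)/2.
E[c₂] = 0.5·2 + 0.5·12 = 7
Firm 1's FOC against E[q₂] yields q₁ = (33 − 2·10 + E[c₂])/3 = (33 − 20 + 7)/3 = 6.66667.

6.67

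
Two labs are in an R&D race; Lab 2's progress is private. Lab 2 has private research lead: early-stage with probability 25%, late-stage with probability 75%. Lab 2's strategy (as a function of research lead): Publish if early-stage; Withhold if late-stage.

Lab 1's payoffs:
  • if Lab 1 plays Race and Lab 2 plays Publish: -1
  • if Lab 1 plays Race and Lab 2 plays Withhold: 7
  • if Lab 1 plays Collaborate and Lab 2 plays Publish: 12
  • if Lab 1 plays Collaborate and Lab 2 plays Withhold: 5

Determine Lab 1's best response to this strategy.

Compute Lab 1's expected payoff for each action, taking the expectation over Lab 2's type.
E[Race] = 0.25·(-1) + 0.75·(7) = 5
E[Collaborate] = 0.25·(12) + 0.75·(5) = 6.75
Best response: Collaborate (6.75 is the largest).

Collaborate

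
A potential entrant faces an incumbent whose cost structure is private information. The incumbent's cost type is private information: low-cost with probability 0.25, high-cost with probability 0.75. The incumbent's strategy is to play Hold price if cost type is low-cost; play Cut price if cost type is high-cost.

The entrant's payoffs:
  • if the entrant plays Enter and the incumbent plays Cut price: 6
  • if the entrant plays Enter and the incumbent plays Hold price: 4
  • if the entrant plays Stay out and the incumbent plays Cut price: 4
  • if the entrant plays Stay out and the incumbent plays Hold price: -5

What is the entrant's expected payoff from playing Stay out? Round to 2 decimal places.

1.75

Take the expectation over the incumbent's cost type, weighting each type's action by its prior probability.
E[Stay out] = 0.25·(-5) + 0.75·4 = (-1.25) + 3 = 1.75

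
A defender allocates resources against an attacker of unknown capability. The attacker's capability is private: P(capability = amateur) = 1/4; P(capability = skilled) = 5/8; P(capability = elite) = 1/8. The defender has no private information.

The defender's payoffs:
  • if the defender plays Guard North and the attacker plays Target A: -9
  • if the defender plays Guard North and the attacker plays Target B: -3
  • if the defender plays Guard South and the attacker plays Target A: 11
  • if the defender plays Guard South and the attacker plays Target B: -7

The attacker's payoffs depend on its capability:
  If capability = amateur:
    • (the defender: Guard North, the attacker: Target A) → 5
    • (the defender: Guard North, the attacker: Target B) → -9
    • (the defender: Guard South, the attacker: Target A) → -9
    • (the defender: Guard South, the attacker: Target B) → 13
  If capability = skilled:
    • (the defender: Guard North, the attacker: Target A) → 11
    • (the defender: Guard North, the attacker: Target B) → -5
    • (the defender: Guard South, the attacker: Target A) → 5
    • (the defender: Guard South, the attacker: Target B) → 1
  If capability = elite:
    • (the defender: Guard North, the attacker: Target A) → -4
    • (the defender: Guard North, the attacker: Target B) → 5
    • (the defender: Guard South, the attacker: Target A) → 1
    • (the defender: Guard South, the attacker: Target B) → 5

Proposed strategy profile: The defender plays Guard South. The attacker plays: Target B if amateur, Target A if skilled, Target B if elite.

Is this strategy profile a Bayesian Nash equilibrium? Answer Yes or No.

The defender plays Guard South: E[Guard South] = 1/4·(-7) + 5/8·(11) + 1/8·(-7) = 17/4; E[Guard North] = -27/4. Best-responding. ✓
The attacker (capability amateur), facing Guard South: Target A gives -9, Target B gives 13. Proposed Target B is best. ✓
The attacker (capability skilled), facing Guard South: Target A gives 5, Target B gives 1. Proposed Target A is best. ✓
The attacker (capability elite), facing Guard South: Target A gives 1, Target B gives 5. Proposed Target B is best. ✓

Yes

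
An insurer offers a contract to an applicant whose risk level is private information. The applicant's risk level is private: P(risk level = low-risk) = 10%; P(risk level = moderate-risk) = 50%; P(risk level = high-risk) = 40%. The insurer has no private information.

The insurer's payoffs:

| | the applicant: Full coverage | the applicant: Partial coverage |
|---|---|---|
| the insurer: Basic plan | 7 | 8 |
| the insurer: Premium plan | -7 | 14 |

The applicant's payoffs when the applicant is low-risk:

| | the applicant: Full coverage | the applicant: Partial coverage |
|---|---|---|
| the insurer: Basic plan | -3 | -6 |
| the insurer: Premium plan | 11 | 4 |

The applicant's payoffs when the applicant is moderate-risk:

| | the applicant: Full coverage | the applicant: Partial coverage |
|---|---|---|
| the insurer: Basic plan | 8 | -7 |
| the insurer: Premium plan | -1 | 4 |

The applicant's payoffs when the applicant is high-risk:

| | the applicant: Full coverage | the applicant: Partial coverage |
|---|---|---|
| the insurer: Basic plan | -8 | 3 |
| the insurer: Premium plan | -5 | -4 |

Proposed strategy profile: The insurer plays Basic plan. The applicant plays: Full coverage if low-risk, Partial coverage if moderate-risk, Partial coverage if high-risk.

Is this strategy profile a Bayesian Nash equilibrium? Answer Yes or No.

The insurer plays Basic plan: E[Basic plan] = 0.1·(7) + 0.5·(8) + 0.4·(8) = 7.9; E[Premium plan] = 11.9. Not best-responding. ✗
The applicant (risk level low-risk), facing Basic plan: Full coverage gives -3, Partial coverage gives -6. Proposed Full coverage is best. ✓
The applicant (risk level moderate-risk), facing Basic plan: Full coverage gives 8, Partial coverage gives -7. Proposed Partial coverage is not best — profitable deviation exists. ✗
The applicant (risk level high-risk), facing Basic plan: Full coverage gives -8, Partial coverage gives 3. Proposed Partial coverage is best. ✓

No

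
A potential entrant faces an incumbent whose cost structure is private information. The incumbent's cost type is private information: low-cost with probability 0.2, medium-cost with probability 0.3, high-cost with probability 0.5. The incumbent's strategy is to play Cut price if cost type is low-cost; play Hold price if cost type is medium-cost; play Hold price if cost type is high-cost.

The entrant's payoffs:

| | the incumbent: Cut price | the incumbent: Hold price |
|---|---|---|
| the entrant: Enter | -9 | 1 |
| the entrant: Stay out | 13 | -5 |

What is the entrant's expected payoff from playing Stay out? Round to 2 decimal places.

-1.40

E[Stay out] = 0.2·13 + 0.3·(-5) + 0.5·(-5) = 2.6 + (-1.5) + (-2.5) = -1.4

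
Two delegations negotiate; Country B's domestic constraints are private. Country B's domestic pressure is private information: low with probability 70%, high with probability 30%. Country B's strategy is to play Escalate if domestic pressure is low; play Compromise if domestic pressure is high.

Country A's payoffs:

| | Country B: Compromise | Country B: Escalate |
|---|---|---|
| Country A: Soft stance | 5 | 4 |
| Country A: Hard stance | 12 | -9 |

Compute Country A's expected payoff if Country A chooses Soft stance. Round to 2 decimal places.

4.30

E[Soft stance] = 0.7·4 + 0.3·5 = 2.8 + 1.5 = 4.3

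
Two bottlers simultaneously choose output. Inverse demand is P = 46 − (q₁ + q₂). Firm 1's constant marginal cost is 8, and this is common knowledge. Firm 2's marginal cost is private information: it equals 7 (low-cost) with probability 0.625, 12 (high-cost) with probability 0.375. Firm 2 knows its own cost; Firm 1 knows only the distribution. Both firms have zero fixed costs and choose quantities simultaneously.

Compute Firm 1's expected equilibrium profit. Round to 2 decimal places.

167.92

Type-c best response for Firm 2: q₂(c) = (46 − c)/2 − q₁/2.
Firm 1 maximizes expected profit; its first-order condition is 46 − 2q₁ − E[q₂] − 8 = 0.
Substituting E[q₂] and solving: E[c₂] = 8.875, so q₁ = (46 − 2·8 + 8.875)/3 = 12.9583.
E[P] = 46 − (q₁ + E[q₂]) = 20.9583; Firm 1's expected profit = (E[P] − 8)·q₁ = (20.9583 − 8)·12.9583 = 167.918.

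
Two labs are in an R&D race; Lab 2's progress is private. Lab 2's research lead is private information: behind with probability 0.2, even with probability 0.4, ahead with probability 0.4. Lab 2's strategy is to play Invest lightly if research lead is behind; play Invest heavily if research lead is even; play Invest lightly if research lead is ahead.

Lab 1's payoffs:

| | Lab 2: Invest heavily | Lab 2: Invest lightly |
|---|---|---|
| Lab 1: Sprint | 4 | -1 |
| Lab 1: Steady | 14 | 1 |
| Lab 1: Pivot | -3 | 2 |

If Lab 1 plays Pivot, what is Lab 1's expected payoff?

0

Take the expectation over Lab 2's research lead, weighting each type's action by its prior probability.
E[Pivot] = 0.2·2 + 0.4·(-3) + 0.4·2 = 0.4 + (-1.2) + 0.8 = 0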